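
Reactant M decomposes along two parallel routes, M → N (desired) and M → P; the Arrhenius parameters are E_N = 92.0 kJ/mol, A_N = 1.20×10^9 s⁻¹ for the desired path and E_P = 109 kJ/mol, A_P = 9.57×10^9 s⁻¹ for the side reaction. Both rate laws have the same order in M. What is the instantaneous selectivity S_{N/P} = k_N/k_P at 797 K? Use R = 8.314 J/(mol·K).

1.63

With equal orders, S_{N/P} = k_N/k_P = (A_N/A_P)·exp[(E_P−E_N)/(RT)].
(E_P−E_N)/(RT) = (109−92.0)×10³/(8.314×797) = 17000/6626 = 2.566.
k_N/k_P = (1.20×10^9/9.57×10^9)·exp(2.566) = 0.1254 × 13.01 = 1.63.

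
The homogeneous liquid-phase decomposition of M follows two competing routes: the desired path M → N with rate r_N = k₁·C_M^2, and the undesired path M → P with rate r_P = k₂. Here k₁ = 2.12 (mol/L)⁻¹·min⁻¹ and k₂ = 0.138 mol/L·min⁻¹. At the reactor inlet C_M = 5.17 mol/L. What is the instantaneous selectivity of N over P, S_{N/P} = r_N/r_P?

411

S_{N/P} = r_N/r_P = (k₁·C_M^2)/(k₂) = (k₁/k₂)·C_M^2.
= (2.12×5.170^2) / (0.138) = 56.67/0.1380 = 411.
Since the desired path is higher order in M, keeping C_M high (PFR or concentrated feed) favours N.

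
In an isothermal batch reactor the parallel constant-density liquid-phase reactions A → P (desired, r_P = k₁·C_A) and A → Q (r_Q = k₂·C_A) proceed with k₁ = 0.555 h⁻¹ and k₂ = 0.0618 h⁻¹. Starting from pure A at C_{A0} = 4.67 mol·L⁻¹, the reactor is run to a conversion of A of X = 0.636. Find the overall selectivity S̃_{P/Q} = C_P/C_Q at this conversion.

8.98

C_A = C_{A0}(1−X) = 1.700 mol·L⁻¹.
Both paths are first order in A, so the instantaneous fraction to P is constant: dC_P/d(−C_A) = k₁/(k₁+k₂) = 0.8998.
C_P = 0.8998·(C_{A0}−C_A) = 0.8998×2.970 = 2.67 mol·L⁻¹.
C_Q = (C_{A0}−C_A)−C_P = 0.2976 mol·L⁻¹; S̃_{P/Q} = 2.673/0.2976 = 8.98.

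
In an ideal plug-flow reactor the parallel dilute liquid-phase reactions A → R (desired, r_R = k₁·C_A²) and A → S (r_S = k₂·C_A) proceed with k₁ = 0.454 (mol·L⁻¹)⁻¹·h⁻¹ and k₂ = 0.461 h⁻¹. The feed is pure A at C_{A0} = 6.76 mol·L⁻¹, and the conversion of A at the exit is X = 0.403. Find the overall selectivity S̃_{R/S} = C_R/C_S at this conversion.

5.22

C_A = C_{A0}(1−X) = 4.036 mol·L⁻¹.
Along a PFR/batch, dC_S/dC_A = −r_S/(r_R+r_S) = −k₂/(k₂+k₁·C_A).
Integrating from C_{A0} to C_A: C_S = (0.461/0.454)·ln[(0.461+0.454·6.76)/(0.461+0.454·4.04)] = 1.015·ln(3.530/2.293) = 0.4380 mol·L⁻¹.
Then C_R = (C_{A0}−C_A) − C_S = 2.724 − 0.4380 = 2.286 mol·L⁻¹.
S̃_{R/S} = C_R/C_S = 2.286/0.4380 = 5.22.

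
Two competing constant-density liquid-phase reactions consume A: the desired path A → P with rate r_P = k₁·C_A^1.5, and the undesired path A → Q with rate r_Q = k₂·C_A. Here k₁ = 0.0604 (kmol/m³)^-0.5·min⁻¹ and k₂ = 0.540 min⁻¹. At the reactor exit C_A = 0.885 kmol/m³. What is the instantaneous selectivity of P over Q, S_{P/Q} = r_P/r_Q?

S_{P/Q} = r_P/r_Q = (k₁·C_A^1.5)/(k₂·C_A) = (k₁/k₂)·C_A^0.5.
= (0.0604×0.8850^1.5) / (0.540×0.8850) = 0.05029/0.4779 = 0.105.
Since the desired path is higher order in A, keeping C_A high (PFR or concentrated feed) favours P.

0.105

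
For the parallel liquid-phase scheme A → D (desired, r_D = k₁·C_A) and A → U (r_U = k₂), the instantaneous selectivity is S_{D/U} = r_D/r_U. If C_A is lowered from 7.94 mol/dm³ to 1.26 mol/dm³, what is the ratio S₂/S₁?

0.159

S_{D/U} = (k₁/k₂)·C_A, so S₂/S₁ = (C_{A,2}/C_{A,1}).
= 1.26/7.94 = 0.159.
Selectivity toward D falls as C_A falls — high-concentration operation is favoured.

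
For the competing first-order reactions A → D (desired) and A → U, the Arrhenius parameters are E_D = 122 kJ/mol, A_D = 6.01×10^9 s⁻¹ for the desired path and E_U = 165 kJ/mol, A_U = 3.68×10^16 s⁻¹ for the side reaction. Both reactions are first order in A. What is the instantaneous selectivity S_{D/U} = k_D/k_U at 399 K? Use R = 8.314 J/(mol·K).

k_D/k_U = (A_D/A_U)·exp[−(E_D−E_U)/(RT)] = (A_D/A_U)·exp[(E_U−E_D)/(RT)].
(E_U−E_D)/(RT) = (165−122)×10³/(8.314×399) = 43000/3317 = 12.96.
k_D/k_U = (6.01×10^9/3.68×10^16)·exp(12.96) = 1.633×10^-7 × 4.261×10^5 = 0.0696.
Since E_D < E_U, lowering the temperature improves selectivity toward D.

0.0696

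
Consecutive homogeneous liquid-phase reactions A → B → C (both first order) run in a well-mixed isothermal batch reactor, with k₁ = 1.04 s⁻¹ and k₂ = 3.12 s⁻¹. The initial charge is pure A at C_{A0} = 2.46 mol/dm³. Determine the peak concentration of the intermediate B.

Evaluating C_B at t_opt = ln(k₂/k₁)/(k₂−k₁) gives C_{B,max}/C_{A0} = (k₁/k₂)^[k₂/(k₂−k₁)].
= (1.04/3.12)^(3.12/(3.12−1.04)) = (0.3333)^(1.500) = 0.1925.
C_{B,max} = 0.1925×2.46 = 0.473 mol/dm³.

0.473 mol/dm³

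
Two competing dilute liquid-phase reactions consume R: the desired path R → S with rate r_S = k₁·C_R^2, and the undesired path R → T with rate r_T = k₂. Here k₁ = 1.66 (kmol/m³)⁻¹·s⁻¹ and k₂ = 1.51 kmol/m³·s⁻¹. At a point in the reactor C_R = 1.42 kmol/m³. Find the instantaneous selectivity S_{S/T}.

2.22

S_{S/T} = r_S/r_T = (k₁·C_R^2)/(k₂) = (k₁/k₂)·C_R^2.
= (1.66×1.420^2) / (1.51) = 3.347/1.510 = 2.22.
Since the desired path is higher order in R, keeping C_R high (PFR or concentrated feed) favours S.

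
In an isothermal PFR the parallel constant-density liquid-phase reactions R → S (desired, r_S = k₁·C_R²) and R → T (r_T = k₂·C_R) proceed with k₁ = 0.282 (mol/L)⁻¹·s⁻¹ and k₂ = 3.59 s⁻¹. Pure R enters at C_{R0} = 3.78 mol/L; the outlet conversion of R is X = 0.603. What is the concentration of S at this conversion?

0.388 mol/L

C_R = C_{R0}(1−X) = 1.501 mol/L.
Along a PFR/batch, dC_T/dC_R = −r_T/(r_S+r_T) = −k₂/(k₂+k₁·C_R).
Integrating from C_{R0} to C_R: C_T = (3.59/0.282)·ln[(3.59+0.282·3.78)/(3.59+0.282·1.50)] = 12.73·ln(4.656/4.013) = 1.891 mol/L.
Then C_S = (C_{R0}−C_R) − C_T = 2.279 − 1.891 = 0.3881 mol/L.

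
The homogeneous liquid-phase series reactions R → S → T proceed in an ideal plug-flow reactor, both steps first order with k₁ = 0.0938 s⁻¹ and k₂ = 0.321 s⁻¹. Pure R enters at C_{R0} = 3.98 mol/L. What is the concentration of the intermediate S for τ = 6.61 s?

For first-order series with pure R initially, C_S(τ) = k₁C_{R0}/(k₂−k₁)·(e^(−k₁τ) − e^(−k₂τ)).
e^(−k₁τ) = e^(−0.0938×6.61) = e^(−0.6200) = 0.5379; e^(−k₂τ) = e^(−2.122) = 0.1198.
C_S = 0.0938×3.98/(0.321−0.0938) × (0.5379−0.1198) = 1.643×0.4181 = 0.6870 mol/L.

0.687 mol/L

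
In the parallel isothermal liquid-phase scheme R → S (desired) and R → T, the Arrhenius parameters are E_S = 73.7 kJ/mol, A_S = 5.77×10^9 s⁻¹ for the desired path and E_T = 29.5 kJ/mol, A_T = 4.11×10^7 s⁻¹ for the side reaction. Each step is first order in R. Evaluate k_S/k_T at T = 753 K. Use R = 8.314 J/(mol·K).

Since both paths have the same order in R, the concentration cancels and S_{S/T} = k_S/k_T = (A_S/A_T)·exp[(E_T−E_S)/(RT)].
(E_T−E_S)/(RT) = (29.5−73.7)×10³/(8.314×753) = -44200/6260 = -7.060.
k_S/k_T = (5.77×10^9/4.11×10^7)·exp(-7.060) = 140.4 × 8.586×10^-4 = 0.121.

0.121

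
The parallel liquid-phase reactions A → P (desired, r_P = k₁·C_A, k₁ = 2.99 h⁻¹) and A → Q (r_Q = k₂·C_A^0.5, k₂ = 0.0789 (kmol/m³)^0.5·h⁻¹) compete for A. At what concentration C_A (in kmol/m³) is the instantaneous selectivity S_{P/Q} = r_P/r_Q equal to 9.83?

0.0673 kmol/m³

S_{P/Q} = (k₁/k₂)·C_A^0.5 ⇒ C_A = (S·k₂/k₁)^(2).
= (9.83×0.0789/2.99)^(2) = (0.2594)^(2) = 0.0673 kmol/m³.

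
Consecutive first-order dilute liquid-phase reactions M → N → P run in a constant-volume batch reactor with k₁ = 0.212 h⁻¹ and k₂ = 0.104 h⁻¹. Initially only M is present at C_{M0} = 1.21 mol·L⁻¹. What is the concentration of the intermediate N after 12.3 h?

The intermediate concentration in a first-order A→B→C sequence is C_N = k₁C_{M0}(e^(−k₁t) − e^(−k₂t))/(k₂−k₁).
e^(−k₁t) = e^(−0.212×12.3) = e^(−2.608) = 0.07371; e^(−k₂t) = e^(−1.279) = 0.2783.
C_N = 0.212×1.21/(0.104−0.212) × (0.07371−0.2783) = (-2.375)×(-0.2045) = 0.4858 mol·L⁻¹.

0.486 mol·L⁻¹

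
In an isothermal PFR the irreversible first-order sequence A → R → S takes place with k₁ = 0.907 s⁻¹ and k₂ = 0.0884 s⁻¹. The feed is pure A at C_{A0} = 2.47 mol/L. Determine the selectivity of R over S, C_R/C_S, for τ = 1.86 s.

For first-order series with pure A initially, C_R(τ) = k₁C_{A0}/(k₂−k₁)·(e^(−k₁τ) − e^(−k₂τ)).
e^(−k₁τ) = e^(−0.907×1.86) = e^(−1.687) = 0.1851; e^(−k₂τ) = e^(−0.1644) = 0.8484.
C_R = 0.907×2.47/(0.0884−0.907) × (0.1851−0.8484) = (-2.737)×(-0.6633) = 1.815 mol/L.
C_A = C_{A0}e^(−k₁τ) = 0.4571 mol/L, so C_S = C_{A0}−C_A−C_R = 0.1976 mol/L; C_R/C_S = 9.19.

9.19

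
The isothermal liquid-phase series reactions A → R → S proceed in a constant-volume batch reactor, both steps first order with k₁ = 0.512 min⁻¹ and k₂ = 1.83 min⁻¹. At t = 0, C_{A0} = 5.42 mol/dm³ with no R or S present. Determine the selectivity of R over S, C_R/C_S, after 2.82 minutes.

0.133

For first-order series with pure A initially, C_R(t) = k₁C_{A0}/(k₂−k₁)·(e^(−k₁t) − e^(−k₂t)).
e^(−k₁t) = e^(−0.512×2.82) = e^(−1.444) = 0.2360; e^(−k₂t) = e^(−5.161) = 0.005738.
C_R = 0.512×5.42/(1.83−0.512) × (0.2360−0.005738) = 2.105×0.2303 = 0.4849 mol/dm³.
C_A = C_{A0}e^(−k₁t) = 1.279 mol/dm³, so C_S = C_{A0}−C_A−C_R = 3.656 mol/dm³; C_R/C_S = 0.133.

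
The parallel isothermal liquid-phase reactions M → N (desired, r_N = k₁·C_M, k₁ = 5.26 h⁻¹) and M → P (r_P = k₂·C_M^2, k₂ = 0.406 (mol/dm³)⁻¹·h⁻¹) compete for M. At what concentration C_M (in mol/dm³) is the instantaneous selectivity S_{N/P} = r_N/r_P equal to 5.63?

S_{N/P} = (k₁/k₂)·C_M⁻¹ ⇒ C_M = (S·k₂/k₁)^(-1).
= (5.63×0.406/5.26)^(-1) = (0.4346)^(-1) = 2.30 mol/dm³.

2.30 mol/dm³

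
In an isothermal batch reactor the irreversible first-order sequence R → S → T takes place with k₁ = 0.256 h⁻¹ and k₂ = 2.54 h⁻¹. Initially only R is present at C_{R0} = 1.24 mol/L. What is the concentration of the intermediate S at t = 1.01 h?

For first-order series with pure R initially, C_S(t) = k₁C_{R0}/(k₂−k₁)·(e^(−k₁t) − e^(−k₂t)).
e^(−k₁t) = e^(−0.256×1.01) = e^(−0.2586) = 0.7722; e^(−k₂t) = e^(−2.565) = 0.07689.
C_S = 0.256×1.24/(2.54−0.256) × (0.7722−0.07689) = 0.1390×0.6953 = 0.09663 mol/L.

0.0966 mol/L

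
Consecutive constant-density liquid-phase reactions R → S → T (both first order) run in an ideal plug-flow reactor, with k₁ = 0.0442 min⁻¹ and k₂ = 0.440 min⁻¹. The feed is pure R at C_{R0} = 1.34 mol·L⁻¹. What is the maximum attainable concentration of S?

At the optimum, C_{S,max}/C_{R0} = (k₁/k₂)^[k₂/(k₂−k₁)].
= (0.0442/0.440)^(0.440/(0.440−0.0442)) = (0.1005)^(1.112) = 0.07772.
C_{S,max} = 0.07772×1.34 = 0.104 mol·L⁻¹.

0.104 mol·L⁻¹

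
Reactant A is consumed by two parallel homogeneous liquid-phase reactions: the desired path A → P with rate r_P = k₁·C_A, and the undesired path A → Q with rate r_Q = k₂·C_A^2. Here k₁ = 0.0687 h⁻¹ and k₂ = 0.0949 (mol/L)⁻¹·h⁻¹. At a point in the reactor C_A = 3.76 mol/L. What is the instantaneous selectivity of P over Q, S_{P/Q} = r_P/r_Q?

0.193

S_{P/Q} = r_P/r_Q = (k₁·C_A)/(k₂·C_A^2) = (k₁/k₂)·C_A⁻¹.
= (0.0687×3.760) / (0.0949×3.760^2) = 0.2583/1.342 = 0.193.
The undesired path is higher order in A, so low C_A (CSTR or dilute feed) favours P.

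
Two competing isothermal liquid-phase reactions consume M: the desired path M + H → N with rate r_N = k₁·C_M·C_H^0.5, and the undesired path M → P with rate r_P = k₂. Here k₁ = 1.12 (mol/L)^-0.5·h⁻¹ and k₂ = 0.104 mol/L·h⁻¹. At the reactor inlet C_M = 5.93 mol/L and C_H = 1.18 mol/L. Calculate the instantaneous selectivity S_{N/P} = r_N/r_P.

S_{N/P} = r_N/r_P = (k₁·C_M·C_H^0.5)/(k₂) = (k₁/k₂)·C_M·C_H^0.5.
= (1.12×5.930×1.180^0.5) / (0.104) = 7.215/0.1040 = 69.4.
Since the desired path is higher order in M, keeping C_M high (PFR or concentrated feed) favours N.

69.4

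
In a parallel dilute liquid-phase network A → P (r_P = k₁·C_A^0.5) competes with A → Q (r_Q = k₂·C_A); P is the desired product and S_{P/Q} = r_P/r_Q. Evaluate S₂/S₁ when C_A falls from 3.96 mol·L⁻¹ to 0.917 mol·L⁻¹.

2.08

S_{P/Q} = (k₁/k₂)·C_A^-0.5, so S₂/S₁ = (C_{A,2}/C_{A,1})^-0.5.
= (0.917/3.96)^(-0.5) = (0.2316)^(-0.5) = 2.08.
Selectivity toward P rises as C_A falls — low-concentration operation is favoured.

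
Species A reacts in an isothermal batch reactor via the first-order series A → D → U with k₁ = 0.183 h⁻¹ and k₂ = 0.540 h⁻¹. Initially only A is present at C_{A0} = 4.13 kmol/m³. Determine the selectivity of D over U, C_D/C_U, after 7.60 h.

For first-order series with pure A initially, C_D(t) = k₁C_{A0}/(k₂−k₁)·(e^(−k₁t) − e^(−k₂t)).
e^(−k₁t) = e^(−0.183×7.60) = e^(−1.391) = 0.2489; e^(−k₂t) = e^(−4.104) = 0.01651.
C_D = 0.183×4.13/(0.540−0.183) × (0.2489−0.01651) = 2.117×0.2324 = 0.4919 kmol/m³.
C_A = C_{A0}e^(−k₁t) = 1.028 kmol/m³, so C_U = C_{A0}−C_A−C_D = 2.610 kmol/m³; C_D/C_U = 0.188.

0.188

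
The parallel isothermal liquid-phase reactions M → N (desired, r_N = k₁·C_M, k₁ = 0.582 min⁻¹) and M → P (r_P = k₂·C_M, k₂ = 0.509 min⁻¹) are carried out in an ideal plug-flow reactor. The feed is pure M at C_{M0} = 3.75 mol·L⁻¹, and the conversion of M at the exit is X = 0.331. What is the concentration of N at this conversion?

0.662 mol·L⁻¹

C_M = C_{M0}(1−X) = 2.509 mol·L⁻¹.
Both paths are first order in M, so the instantaneous fraction to N is constant: dC_N/d(−C_M) = k₁/(k₁+k₂) = 0.5335.
C_N = 0.5335·(C_{M0}−C_M) = 0.5335×1.241 = 0.662 mol·L⁻¹.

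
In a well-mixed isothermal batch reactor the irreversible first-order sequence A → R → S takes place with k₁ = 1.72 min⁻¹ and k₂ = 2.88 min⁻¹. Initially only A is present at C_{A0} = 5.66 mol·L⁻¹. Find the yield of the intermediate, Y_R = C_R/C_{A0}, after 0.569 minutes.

0.269

For first-order series with pure A initially, C_R(t) = k₁C_{A0}/(k₂−k₁)·(e^(−k₁t) − e^(−k₂t)).
e^(−k₁t) = e^(−1.72×0.569) = e^(−0.9787) = 0.3758; e^(−k₂t) = e^(−1.639) = 0.1942.
C_R = 1.72×5.66/(2.88−1.72) × (0.3758−0.1942) = 8.392×0.1816 = 1.524 mol·L⁻¹.
Y_R = C_R/C_{A0} = 1.524/5.66 = 0.269.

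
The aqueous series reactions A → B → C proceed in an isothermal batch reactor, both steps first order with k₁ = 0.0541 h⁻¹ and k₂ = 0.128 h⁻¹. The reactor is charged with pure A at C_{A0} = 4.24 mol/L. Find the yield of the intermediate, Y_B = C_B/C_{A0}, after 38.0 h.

0.0880

The intermediate concentration in a first-order A→B→C sequence is C_B = k₁C_{A0}(e^(−k₁t) − e^(−k₂t))/(k₂−k₁).
e^(−k₁t) = e^(−0.0541×38.0) = e^(−2.056) = 0.1280; e^(−k₂t) = e^(−4.864) = 0.007720.
C_B = 0.0541×4.24/(0.128−0.0541) × (0.1280−0.007720) = 3.104×0.1203 = 0.3733 mol/L.
Y_B = C_B/C_{A0} = 0.3733/4.24 = 0.0880.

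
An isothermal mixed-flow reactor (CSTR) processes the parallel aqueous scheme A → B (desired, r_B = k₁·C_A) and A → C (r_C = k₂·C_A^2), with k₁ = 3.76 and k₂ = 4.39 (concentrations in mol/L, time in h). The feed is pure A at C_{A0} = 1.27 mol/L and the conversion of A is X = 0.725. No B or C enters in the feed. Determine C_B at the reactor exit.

0.654 mol/L

Exit C_A = C_{A0}(1−X) = 1.27×0.275 = 0.3493 mol/L.
A CSTR operates uniformly at the exit composition, giving r_B = 1.313 and r_C = 0.5355 (each k·C_A^n at C_A = 0.3493).
Fraction of consumed A going to B: r_B/(r_B+r_C) = 0.7103.
C_B = 0.7103·C_{A0}·X = 0.7103×1.27×0.725 = 0.654 mol/L.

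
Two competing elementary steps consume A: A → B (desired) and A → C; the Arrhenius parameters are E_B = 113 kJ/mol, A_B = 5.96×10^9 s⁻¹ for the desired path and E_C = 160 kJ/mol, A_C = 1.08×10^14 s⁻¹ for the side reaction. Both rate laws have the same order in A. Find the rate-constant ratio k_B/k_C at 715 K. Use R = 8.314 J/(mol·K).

0.150

With equal orders, S_{B/C} = k_B/k_C = (A_B/A_C)·exp[(E_C−E_B)/(RT)].
(E_C−E_B)/(RT) = (160−113)×10³/(8.314×715) = 47000/5945 = 7.906.
k_B/k_C = (5.96×10^9/1.08×10^14)·exp(7.906) = 5.519×10^-5 × 2715 = 0.150.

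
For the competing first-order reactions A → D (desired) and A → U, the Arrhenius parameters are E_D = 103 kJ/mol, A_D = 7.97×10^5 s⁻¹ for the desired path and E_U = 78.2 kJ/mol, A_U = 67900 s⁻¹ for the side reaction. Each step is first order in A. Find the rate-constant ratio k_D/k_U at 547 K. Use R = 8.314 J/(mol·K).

k_D/k_U = (A_D/A_U)·exp[−(E_D−E_U)/(RT)] = (A_D/A_U)·exp[(E_U−E_D)/(RT)].
(E_U−E_D)/(RT) = (78.2−103)×10³/(8.314×547) = -24800/4548 = -5.453.
k_D/k_U = (7.97×10^5/67900)·exp(-5.453) = 11.74 × 0.004282 = 0.0503.
Since E_D > E_U, raising the temperature improves selectivity toward D.

0.0503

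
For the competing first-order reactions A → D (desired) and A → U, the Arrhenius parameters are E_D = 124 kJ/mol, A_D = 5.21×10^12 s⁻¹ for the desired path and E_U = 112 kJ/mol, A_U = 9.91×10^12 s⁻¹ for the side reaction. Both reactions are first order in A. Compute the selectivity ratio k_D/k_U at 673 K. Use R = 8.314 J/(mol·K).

k_D/k_U = (A_D/A_U)·exp[−(E_D−E_U)/(RT)] = (A_D/A_U)·exp[(E_U−E_D)/(RT)].
(E_U−E_D)/(RT) = (112−124)×10³/(8.314×673) = -12000/5595 = -2.145.
k_D/k_U = (5.21×10^12/9.91×10^12)·exp(-2.145) = 0.5257 × 0.1171 = 0.0616.
Since E_D > E_U, raising the temperature improves selectivity toward D.

0.0616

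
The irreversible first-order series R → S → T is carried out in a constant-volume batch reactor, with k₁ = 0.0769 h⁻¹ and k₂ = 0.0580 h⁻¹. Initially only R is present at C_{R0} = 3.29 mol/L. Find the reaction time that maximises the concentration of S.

Setting dC_S/dt = 0 gives t_opt = ln(k₂/k₁)/(k₂−k₁).
= ln(0.0580/0.0769)/(0.0580−0.0769) = ln(0.7542)/-0.01890 = -0.2821/-0.01890 = 14.9 h.

14.9 h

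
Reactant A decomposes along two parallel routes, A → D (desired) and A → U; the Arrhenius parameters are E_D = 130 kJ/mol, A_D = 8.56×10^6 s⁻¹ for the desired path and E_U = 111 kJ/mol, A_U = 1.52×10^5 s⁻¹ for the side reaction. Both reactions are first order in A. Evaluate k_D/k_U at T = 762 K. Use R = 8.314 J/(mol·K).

2.81

With equal orders, S_{D/U} = k_D/k_U = (A_D/A_U)·exp[(E_U−E_D)/(RT)].
(E_U−E_D)/(RT) = (111−130)×10³/(8.314×762) = -19000/6335 = -2.999.
k_D/k_U = (8.56×10^6/1.52×10^5)·exp(-2.999) = 56.32 × 0.04983 = 2.81.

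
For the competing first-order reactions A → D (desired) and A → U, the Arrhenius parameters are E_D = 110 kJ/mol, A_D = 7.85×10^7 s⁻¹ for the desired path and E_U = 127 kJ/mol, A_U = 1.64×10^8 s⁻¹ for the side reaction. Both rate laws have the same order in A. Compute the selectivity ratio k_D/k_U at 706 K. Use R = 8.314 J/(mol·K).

8.67

k_D/k_U = (A_D/A_U)·exp[−(E_D−E_U)/(RT)] = (A_D/A_U)·exp[(E_U−E_D)/(RT)].
(E_U−E_D)/(RT) = (127−110)×10³/(8.314×706) = 17000/5870 = 2.896.
k_D/k_U = (7.85×10^7/1.64×10^8)·exp(2.896) = 0.4787 × 18.11 = 8.67.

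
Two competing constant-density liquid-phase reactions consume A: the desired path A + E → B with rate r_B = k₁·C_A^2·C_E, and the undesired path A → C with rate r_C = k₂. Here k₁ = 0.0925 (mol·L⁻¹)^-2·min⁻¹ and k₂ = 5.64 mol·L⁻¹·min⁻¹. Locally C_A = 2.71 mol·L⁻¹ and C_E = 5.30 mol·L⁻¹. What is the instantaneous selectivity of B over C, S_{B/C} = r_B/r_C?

S_{B/C} = r_B/r_C = (k₁·C_A^2·C_E)/(k₂) = (k₁/k₂)·C_A^2·C_E.
= (0.0925×2.710^2×5.300) / (5.64) = 3.600/5.640 = 0.638.
Since the desired path is higher order in A, keeping C_A high (PFR or concentrated feed) favours B.

0.638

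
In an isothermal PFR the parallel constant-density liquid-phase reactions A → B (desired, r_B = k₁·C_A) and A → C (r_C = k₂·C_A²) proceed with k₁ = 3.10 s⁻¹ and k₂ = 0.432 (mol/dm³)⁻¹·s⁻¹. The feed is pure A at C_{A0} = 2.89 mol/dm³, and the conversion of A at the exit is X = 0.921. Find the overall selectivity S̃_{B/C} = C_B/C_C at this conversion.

4.81

C_A = C_{A0}(1−X) = 0.2283 mol/dm³.
Along a PFR/batch, dC_B/dC_A = −r_B/(r_B+r_C) = −k₁/(k₁+k₂·C_A).
Integrating from C_{A0} to C_A: C_B = (3.10/0.432)·ln[(3.10+0.432·2.89)/(3.10+0.432·0.228)] = 7.176·ln(4.348/3.199) = 2.204 mol/dm³.
C_C = (C_{A0}−C_A)−C_B = 0.4579 mol/dm³; S̃_{B/C} = 2.204/0.4579 = 4.81.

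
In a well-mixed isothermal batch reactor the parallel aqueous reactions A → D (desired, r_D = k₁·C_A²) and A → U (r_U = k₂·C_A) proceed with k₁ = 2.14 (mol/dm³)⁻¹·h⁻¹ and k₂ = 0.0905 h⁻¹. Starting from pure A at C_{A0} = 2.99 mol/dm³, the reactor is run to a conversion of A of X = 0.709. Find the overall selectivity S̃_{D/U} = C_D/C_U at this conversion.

C_A = C_{A0}(1−X) = 0.8701 mol/dm³.
Along a PFR/batch, dC_U/dC_A = −r_U/(r_D+r_U) = −k₂/(k₂+k₁·C_A).
Integrating from C_{A0} to C_A: C_U = (0.0905/2.14)·ln[(0.0905+2.14·2.99)/(0.0905+2.14·0.870)] = 0.04229·ln(6.489/1.952) = 0.05079 mol/dm³.
Then C_D = (C_{A0}−C_A) − C_U = 2.120 − 0.05079 = 2.069 mol/dm³.
S̃_{D/U} = C_D/C_U = 2.069/0.05079 = 40.7.

40.7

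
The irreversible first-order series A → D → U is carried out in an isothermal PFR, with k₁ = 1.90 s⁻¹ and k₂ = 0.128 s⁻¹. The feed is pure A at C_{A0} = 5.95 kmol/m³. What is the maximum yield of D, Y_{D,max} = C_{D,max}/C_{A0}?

For a first-order series the maximum intermediate yield is C_{D,max}/C_{A0} = (k₁/k₂)^[k₂/(k₂−k₁)].
= (1.90/0.128)^(0.128/(0.128−1.90)) = (14.84)^(-0.07223) = 0.8230.

0.823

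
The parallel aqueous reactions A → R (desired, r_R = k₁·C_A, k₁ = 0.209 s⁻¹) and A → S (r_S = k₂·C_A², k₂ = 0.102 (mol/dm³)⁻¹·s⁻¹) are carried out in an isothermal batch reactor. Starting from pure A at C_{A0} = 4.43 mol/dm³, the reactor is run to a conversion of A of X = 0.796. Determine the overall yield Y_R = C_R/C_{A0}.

0.363

C_A = C_{A0}(1−X) = 0.9037 mol/dm³.
Along a PFR/batch, dC_R/dC_A = −r_R/(r_R+r_S) = −k₁/(k₁+k₂·C_A).
Integrating from C_{A0} to C_A: C_R = (0.209/0.102)·ln[(0.209+0.102·4.43)/(0.209+0.102·0.904)] = 2.049·ln(0.6609/0.3012) = 1.610 mol/dm³.
Y_R = C_R/C_{A0} = 1.610/4.43 = 0.363.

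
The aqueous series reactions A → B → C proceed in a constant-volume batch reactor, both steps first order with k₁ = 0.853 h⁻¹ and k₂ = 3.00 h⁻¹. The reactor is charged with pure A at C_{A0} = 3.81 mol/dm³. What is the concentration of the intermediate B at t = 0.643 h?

0.655 mol/dm³

The intermediate concentration in a first-order A→B→C sequence is C_B = k₁C_{A0}(e^(−k₁t) − e^(−k₂t))/(k₂−k₁).
e^(−k₁t) = e^(−0.853×0.643) = e^(−0.5485) = 0.5778; e^(−k₂t) = e^(−1.929) = 0.1453.
C_B = 0.853×3.81/(3.00−0.853) × (0.5778−0.1453) = 1.514×0.4325 = 0.6547 mol/dm³.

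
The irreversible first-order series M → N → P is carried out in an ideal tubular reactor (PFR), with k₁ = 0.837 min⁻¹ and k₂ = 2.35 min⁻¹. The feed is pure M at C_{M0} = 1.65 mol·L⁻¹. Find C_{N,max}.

0.332 mol·L⁻¹

Evaluating C_N at τ_opt = ln(k₂/k₁)/(k₂−k₁) gives C_{N,max}/C_{M0} = (k₁/k₂)^[k₂/(k₂−k₁)].
= (0.837/2.35)^(2.35/(2.35−0.837)) = (0.3562)^(1.553) = 0.2012.
C_{N,max} = 0.2012×1.65 = 0.332 mol·L⁻¹.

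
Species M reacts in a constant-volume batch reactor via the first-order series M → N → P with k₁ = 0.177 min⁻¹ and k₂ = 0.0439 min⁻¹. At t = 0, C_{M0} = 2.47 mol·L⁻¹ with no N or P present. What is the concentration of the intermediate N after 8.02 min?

1.52 mol·L⁻¹

Solving the coupled first-order balances gives C_N(t) = [k₁/(k₂−k₁)]·C_{M0}·(e^(−k₁t) − e^(−k₂t)).
e^(−k₁t) = e^(−0.177×8.02) = e^(−1.420) = 0.2418; e^(−k₂t) = e^(−0.3521) = 0.7032.
C_N = 0.177×2.47/(0.0439−0.177) × (0.2418−0.7032) = (-3.285)×(-0.4614) = 1.516 mol·L⁻¹.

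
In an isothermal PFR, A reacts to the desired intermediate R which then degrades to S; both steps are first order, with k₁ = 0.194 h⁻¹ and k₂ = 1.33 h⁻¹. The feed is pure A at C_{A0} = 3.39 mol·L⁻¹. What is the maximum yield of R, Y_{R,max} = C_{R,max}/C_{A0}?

Evaluating C_R at τ_opt = ln(k₂/k₁)/(k₂−k₁) gives C_{R,max}/C_{A0} = (k₁/k₂)^[k₂/(k₂−k₁)].
= (0.194/1.33)^(1.33/(1.33−0.194)) = (0.1459)^(1.171) = 0.1050.

0.105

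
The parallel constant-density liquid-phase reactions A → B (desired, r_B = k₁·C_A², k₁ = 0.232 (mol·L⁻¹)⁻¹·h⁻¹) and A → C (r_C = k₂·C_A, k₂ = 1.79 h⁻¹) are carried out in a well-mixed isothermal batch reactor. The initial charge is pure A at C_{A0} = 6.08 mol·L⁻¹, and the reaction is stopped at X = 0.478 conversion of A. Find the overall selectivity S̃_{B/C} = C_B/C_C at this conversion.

C_A = C_{A0}(1−X) = 3.174 mol·L⁻¹.
Along a PFR/batch, dC_C/dC_A = −r_C/(r_B+r_C) = −k₂/(k₂+k₁·C_A).
Integrating from C_{A0} to C_A: C_C = (1.79/0.232)·ln[(1.79+0.232·6.08)/(1.79+0.232·3.17)] = 7.716·ln(3.201/2.526) = 1.825 mol·L⁻¹.
Then C_B = (C_{A0}−C_A) − C_C = 2.906 − 1.825 = 1.081 mol·L⁻¹.
S̃_{B/C} = C_B/C_C = 1.081/1.825 = 0.592.

0.592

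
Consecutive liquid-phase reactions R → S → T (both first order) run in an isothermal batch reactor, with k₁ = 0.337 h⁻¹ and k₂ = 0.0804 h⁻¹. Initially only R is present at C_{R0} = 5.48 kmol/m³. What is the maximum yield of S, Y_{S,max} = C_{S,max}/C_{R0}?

At the optimum, C_{S,max}/C_{R0} = (k₁/k₂)^[k₂/(k₂−k₁)].
= (0.337/0.0804)^(0.0804/(0.0804−0.337)) = (4.192)^(-0.3133) = 0.6383.

0.638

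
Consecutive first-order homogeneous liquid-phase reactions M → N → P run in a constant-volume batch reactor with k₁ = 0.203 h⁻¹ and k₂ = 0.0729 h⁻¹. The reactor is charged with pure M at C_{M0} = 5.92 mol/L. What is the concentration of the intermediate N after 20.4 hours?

1.94 mol/L

Solving the coupled first-order balances gives C_N(t) = [k₁/(k₂−k₁)]·C_{M0}·(e^(−k₁t) − e^(−k₂t)).
e^(−k₁t) = e^(−0.203×20.4) = e^(−4.141) = 0.01590; e^(−k₂t) = e^(−1.487) = 0.2260.
C_N = 0.203×5.92/(0.0729−0.203) × (0.01590−0.2260) = (-9.237)×(-0.2101) = 1.941 mol/L.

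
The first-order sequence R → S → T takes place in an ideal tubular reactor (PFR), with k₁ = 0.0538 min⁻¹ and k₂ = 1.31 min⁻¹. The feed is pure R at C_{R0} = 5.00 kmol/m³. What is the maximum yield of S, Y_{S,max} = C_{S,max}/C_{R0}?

0.0358

Evaluating C_S at τ_opt = ln(k₂/k₁)/(k₂−k₁) gives C_{S,max}/C_{R0} = (k₁/k₂)^[k₂/(k₂−k₁)].
= (0.0538/1.31)^(1.31/(1.31−0.0538)) = (0.04107)^(1.043) = 0.03582.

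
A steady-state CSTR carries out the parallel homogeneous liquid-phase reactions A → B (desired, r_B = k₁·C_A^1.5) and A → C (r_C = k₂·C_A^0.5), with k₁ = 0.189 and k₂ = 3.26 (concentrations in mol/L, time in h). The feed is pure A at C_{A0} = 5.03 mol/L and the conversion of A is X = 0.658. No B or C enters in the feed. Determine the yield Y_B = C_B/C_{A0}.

0.0597

Exit C_A = C_{A0}(1−X) = 5.03×0.342 = 1.720 mol/L.
Rates in a CSTR are evaluated at the outlet concentration: r_B = 0.189×1.720^1.5 = 0.4264, r_C = 3.26×1.720^0.5 = 4.276.
Fraction of consumed A going to B: r_B/(r_B+r_C) = 0.09069.
C_B = 0.09069·C_{A0}·X = 0.09069×5.03×0.658 = 0.300 mol/L; Y_B = C_B/C_{A0} = 0.0597.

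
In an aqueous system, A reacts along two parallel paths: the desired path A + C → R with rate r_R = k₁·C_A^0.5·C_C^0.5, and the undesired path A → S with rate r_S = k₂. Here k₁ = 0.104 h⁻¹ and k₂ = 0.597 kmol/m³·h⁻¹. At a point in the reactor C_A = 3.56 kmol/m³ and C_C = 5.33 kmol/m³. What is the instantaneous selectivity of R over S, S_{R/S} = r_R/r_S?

0.759

S_{R/S} = r_R/r_S = (k₁·C_A^0.5·C_C^0.5)/(k₂) = (k₁/k₂)·C_A^0.5·C_C^0.5.
= (0.104×3.560^0.5×5.330^0.5) / (0.597) = 0.4530/0.5970 = 0.759.
Since the desired path is higher order in A, keeping C_A high (PFR or concentrated feed) favours R.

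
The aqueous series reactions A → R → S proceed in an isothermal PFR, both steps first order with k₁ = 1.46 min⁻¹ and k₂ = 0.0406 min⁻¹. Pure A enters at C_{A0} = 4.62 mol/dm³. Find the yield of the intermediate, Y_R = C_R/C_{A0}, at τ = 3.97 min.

Solving the coupled first-order balances gives C_R(τ) = [k₁/(k₂−k₁)]·C_{A0}·(e^(−k₁τ) − e^(−k₂τ)).
e^(−k₁τ) = e^(−1.46×3.97) = e^(−5.796) = 0.003039; e^(−k₂τ) = e^(−0.1612) = 0.8511.
C_R = 1.46×4.62/(0.0406−1.46) × (0.003039−0.8511) = (-4.752)×(-0.8481) = 4.030 mol/dm³.
Y_R = C_R/C_{A0} = 4.030/4.62 = 0.872.

0.872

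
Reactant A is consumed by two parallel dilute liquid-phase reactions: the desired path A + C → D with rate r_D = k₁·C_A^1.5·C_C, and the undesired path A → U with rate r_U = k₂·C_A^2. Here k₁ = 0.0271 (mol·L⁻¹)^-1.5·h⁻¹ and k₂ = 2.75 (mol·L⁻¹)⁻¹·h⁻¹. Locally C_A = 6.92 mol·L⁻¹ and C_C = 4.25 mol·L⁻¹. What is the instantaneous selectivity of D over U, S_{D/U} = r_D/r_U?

S_{D/U} = r_D/r_U = (k₁·C_A^1.5·C_C)/(k₂·C_A^2) = (k₁/k₂)·C_A^-0.5·C_C.
= (0.0271×6.920^1.5×4.250) / (2.75×6.920^2) = 2.097/131.7 = 0.0159.

0.0159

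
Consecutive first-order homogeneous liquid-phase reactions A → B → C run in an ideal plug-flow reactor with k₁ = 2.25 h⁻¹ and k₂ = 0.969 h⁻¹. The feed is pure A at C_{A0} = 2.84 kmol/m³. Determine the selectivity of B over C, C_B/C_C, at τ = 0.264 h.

Solving the coupled first-order balances gives C_B(τ) = [k₁/(k₂−k₁)]·C_{A0}·(e^(−k₁τ) − e^(−k₂τ)).
e^(−k₁τ) = e^(−2.25×0.264) = e^(−0.5940) = 0.5521; e^(−k₂τ) = e^(−0.2558) = 0.7743.
C_B = 2.25×2.84/(0.969−2.25) × (0.5521−0.7743) = (-4.988)×(-0.2222) = 1.108 kmol/m³.
C_A = C_{A0}e^(−k₁τ) = 1.568 kmol/m³, so C_C = C_{A0}−C_A−C_B = 0.1637 kmol/m³; C_B/C_C = 6.77.

6.77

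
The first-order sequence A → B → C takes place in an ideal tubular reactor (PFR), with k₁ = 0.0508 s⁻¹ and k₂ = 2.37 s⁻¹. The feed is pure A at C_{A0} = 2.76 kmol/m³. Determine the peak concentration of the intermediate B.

0.0544 kmol/m³

Evaluating C_B at τ_opt = ln(k₂/k₁)/(k₂−k₁) gives C_{B,max}/C_{A0} = (k₁/k₂)^[k₂/(k₂−k₁)].
= (0.0508/2.37)^(2.37/(2.37−0.0508)) = (0.02143)^(1.022) = 0.01970.
C_{B,max} = 0.01970×2.76 = 0.0544 kmol/m³.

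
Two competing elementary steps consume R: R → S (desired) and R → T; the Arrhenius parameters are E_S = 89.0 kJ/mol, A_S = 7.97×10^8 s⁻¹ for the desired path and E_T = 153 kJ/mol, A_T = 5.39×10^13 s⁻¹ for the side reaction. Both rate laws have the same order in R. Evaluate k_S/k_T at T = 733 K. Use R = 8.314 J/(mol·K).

0.538

Since both paths have the same order in R, the concentration cancels and S_{S/T} = k_S/k_T = (A_S/A_T)·exp[(E_T−E_S)/(RT)].
(E_T−E_S)/(RT) = (153−89.0)×10³/(8.314×733) = 64000/6094 = 10.50.
k_S/k_T = (7.97×10^8/5.39×10^13)·exp(10.50) = 1.479×10^-5 × 36383 = 0.538.
Since E_S < E_T, lowering the temperature improves selectivity toward S.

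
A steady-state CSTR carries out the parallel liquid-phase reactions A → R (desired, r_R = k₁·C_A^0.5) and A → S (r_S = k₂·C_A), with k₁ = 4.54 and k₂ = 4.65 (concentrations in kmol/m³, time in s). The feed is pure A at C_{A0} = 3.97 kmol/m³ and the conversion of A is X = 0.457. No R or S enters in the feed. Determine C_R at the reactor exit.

0.725 kmol/m³

Exit C_A = C_{A0}(1−X) = 3.97×0.543 = 2.156 kmol/m³.
Rates in a CSTR are evaluated at the outlet concentration: r_R = 4.54×2.156^0.5 = 6.666, r_S = 4.65×2.156 = 10.02.
Fraction of consumed A going to R: r_R/(r_R+r_S) = 0.3994.
C_R = 0.3994·C_{A0}·X = 0.3994×3.97×0.457 = 0.725 kmol/m³.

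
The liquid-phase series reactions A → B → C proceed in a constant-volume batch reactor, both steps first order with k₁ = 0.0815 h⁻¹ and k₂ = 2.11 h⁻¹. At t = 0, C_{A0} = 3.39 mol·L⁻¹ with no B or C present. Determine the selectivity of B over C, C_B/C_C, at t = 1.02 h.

0.681

The intermediate concentration in a first-order A→B→C sequence is C_B = k₁C_{A0}(e^(−k₁t) − e^(−k₂t))/(k₂−k₁).
e^(−k₁t) = e^(−0.0815×1.02) = e^(−0.08313) = 0.9202; e^(−k₂t) = e^(−2.152) = 0.1162.
C_B = 0.0815×3.39/(2.11−0.0815) × (0.9202−0.1162) = 0.1362×0.8040 = 0.1095 mol·L⁻¹.
C_A = C_{A0}e^(−k₁t) = 3.120 mol·L⁻¹, so C_C = C_{A0}−C_A−C_B = 0.1609 mol·L⁻¹; C_B/C_C = 0.681.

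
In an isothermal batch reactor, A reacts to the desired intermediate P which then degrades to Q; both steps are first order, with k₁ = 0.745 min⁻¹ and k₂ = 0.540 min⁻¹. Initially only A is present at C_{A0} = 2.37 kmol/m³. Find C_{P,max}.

At the optimum, C_{P,max}/C_{A0} = (k₁/k₂)^[k₂/(k₂−k₁)].
= (0.745/0.540)^(0.540/(0.540−0.745)) = (1.380)^(-2.634) = 0.4284.
C_{P,max} = 0.4284×2.37 = 1.02 kmol/m³.

1.02 kmol/m³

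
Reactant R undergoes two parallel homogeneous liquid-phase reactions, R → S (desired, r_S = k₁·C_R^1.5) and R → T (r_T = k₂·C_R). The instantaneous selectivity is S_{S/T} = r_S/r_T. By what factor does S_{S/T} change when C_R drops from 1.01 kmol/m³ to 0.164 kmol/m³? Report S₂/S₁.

S_{S/T} = (k₁/k₂)·C_R^0.5, so S₂/S₁ = (C_{R,2}/C_{R,1})^0.5.
= (0.164/1.01)^0.5 = (0.1624)^0.5 = 0.403.
Selectivity toward S falls as C_R falls — high-concentration operation is favoured.

0.403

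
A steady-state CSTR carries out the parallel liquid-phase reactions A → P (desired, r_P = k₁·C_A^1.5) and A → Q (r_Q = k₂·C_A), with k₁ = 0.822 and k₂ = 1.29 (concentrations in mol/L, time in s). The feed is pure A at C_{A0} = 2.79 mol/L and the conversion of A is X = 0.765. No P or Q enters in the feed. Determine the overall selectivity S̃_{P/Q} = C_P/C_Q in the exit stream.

0.516

Exit C_A = C_{A0}(1−X) = 2.79×0.235 = 0.6556 mol/L.
Rates in a CSTR are evaluated at the outlet concentration: r_P = 0.822×0.6556^1.5 = 0.4364, r_Q = 1.29×0.6556 = 0.8458.
Overall selectivity = C_P/C_Q = r_Pτ/(r_Qτ) = r_P/r_Q = 0.516.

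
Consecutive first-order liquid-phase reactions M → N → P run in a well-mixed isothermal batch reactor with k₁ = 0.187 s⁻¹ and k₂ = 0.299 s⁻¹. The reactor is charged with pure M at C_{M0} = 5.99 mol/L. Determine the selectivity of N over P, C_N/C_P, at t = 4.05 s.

The intermediate concentration in a first-order A→B→C sequence is C_N = k₁C_{M0}(e^(−k₁t) − e^(−k₂t))/(k₂−k₁).
e^(−k₁t) = e^(−0.187×4.05) = e^(−0.7573) = 0.4689; e^(−k₂t) = e^(−1.211) = 0.2979.
C_N = 0.187×5.99/(0.299−0.187) × (0.4689−0.2979) = 10.00×0.1710 = 1.710 mol/L.
C_M = C_{M0}e^(−k₁t) = 2.809 mol/L, so C_P = C_{M0}−C_M−C_N = 1.471 mol/L; C_N/C_P = 1.16.

1.16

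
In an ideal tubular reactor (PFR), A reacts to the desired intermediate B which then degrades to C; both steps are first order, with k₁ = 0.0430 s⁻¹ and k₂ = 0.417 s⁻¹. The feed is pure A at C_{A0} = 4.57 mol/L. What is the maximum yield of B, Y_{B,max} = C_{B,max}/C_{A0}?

At the optimum, C_{B,max}/C_{A0} = (k₁/k₂)^[k₂/(k₂−k₁)].
= (0.0430/0.417)^(0.417/(0.417−0.0430)) = (0.1031)^(1.115) = 0.07941.

0.0794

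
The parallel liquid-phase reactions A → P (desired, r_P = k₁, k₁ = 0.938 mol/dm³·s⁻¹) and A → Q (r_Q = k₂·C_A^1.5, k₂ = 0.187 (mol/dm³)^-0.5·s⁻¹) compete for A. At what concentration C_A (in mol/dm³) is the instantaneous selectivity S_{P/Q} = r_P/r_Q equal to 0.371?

S_{P/Q} = (k₁/k₂)·C_A^-1.5 ⇒ C_A = (S·k₂/k₁)^(1/(-1.5)).
= (0.371×0.187/0.938)^(-0.6667) = (0.07396)^(-0.6667) = 5.68 mol/dm³.

5.68 mol/dm³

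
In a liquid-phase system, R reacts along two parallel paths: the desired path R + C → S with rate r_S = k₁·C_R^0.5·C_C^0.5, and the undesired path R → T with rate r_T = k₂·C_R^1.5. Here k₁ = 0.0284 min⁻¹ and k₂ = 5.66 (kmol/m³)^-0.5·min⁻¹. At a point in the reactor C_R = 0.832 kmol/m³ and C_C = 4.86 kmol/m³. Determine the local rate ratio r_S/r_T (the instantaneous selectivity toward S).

0.0133

S_{S/T} = r_S/r_T = (k₁·C_R^0.5·C_C^0.5)/(k₂·C_R^1.5) = (k₁/k₂)·C_R⁻¹·C_C^0.5.
= (0.0284×0.8320^0.5×4.860^0.5) / (5.66×0.8320^1.5) = 0.05711/4.295 = 0.0133.
The undesired path is higher order in R, so low C_R (CSTR or dilute feed) favours S.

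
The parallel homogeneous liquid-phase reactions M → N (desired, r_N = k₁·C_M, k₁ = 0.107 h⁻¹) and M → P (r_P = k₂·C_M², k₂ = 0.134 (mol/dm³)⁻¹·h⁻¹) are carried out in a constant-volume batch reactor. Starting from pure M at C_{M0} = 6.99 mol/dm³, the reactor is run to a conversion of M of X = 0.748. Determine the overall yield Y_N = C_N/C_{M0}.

C_M = C_{M0}(1−X) = 1.761 mol/dm³.
Along a PFR/batch, dC_N/dC_M = −r_N/(r_N+r_P) = −k₁/(k₁+k₂·C_M).
Integrating from C_{M0} to C_M: C_N = (0.107/0.134)·ln[(0.107+0.134·6.99)/(0.107+0.134·1.76)] = 0.7985·ln(1.044/0.3430) = 0.8885 mol/dm³.
Y_N = C_N/C_{M0} = 0.8885/6.99 = 0.127.

0.127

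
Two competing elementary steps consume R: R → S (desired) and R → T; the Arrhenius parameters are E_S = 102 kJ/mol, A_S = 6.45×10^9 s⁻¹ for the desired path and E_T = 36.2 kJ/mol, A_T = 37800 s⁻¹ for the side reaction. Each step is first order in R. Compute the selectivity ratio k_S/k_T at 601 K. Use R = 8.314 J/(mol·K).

0.326

k_S/k_T = (A_S/A_T)·exp[−(E_S−E_T)/(RT)] = (A_S/A_T)·exp[(E_T−E_S)/(RT)].
(E_T−E_S)/(RT) = (36.2−102)×10³/(8.314×601) = -65800/4997 = -13.17.
k_S/k_T = (6.45×10^9/37800)·exp(-13.17) = 1.706×10^5 × 1.910×10^-6 = 0.326.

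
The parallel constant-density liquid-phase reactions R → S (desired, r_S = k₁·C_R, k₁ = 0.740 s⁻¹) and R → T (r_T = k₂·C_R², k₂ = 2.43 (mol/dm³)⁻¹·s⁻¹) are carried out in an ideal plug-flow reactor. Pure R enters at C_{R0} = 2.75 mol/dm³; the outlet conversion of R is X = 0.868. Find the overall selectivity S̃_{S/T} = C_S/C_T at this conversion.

C_R = C_{R0}(1−X) = 0.3630 mol/dm³.
Along a PFR/batch, dC_S/dC_R = −r_S/(r_S+r_T) = −k₁/(k₁+k₂·C_R).
Integrating from C_{R0} to C_R: C_S = (0.740/2.43)·ln[(0.740+2.43·2.75)/(0.740+2.43·0.363)] = 0.3045·ln(7.423/1.622) = 0.4631 mol/dm³.
C_T = (C_{R0}−C_R)−C_S = 1.924 mol/dm³; S̃_{S/T} = 0.4631/1.924 = 0.241.

0.241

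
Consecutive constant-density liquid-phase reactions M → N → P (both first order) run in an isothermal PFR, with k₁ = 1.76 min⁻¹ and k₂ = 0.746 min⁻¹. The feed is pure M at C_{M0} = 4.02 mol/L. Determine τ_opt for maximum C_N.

The intermediate peaks when r₁ = r₂, i.e. k₁e^(−k₁τ) = k₂e^(−k₂τ), giving τ_opt = ln(k₂/k₁)/(k₂−k₁).
= ln(0.746/1.76)/(0.746−1.76) = ln(0.4239)/-1.014 = -0.8583/-1.014 = 0.846 min.

0.846 min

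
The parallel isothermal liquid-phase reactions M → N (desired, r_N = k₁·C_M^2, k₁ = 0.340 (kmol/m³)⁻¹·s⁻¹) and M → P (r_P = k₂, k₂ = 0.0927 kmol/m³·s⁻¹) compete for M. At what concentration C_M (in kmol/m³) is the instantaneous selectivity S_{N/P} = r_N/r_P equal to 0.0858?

0.153 kmol/m³

S_{N/P} = (k₁/k₂)·C_M^2 ⇒ C_M = (S·k₂/k₁)^(0.5).
= (0.0858×0.0927/0.340)^(0.5) = (0.02339)^(0.5) = 0.153 kmol/m³.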